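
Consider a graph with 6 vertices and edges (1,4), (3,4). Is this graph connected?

Step 1: Build adjacency list from edges:
  1: 4
  2: (none)
  3: 4
  4: 1, 3
  5: (none)
  6: (none)

Step 2: Run BFS/DFS from vertex 1:
  Visited: {1, 4, 3}
  Reached 3 of 6 vertices

Step 3: Only 3 of 6 vertices reached. Graph is disconnected.
Connected components: {1, 3, 4}, {2}, {5}, {6}
Answer: No, the graph is not connected (4 components).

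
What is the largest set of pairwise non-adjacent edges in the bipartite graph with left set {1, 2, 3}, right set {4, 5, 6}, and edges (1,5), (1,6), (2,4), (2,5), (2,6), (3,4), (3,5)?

Step 1: List the neighbors of each left vertex:
  1: 5, 6
  2: 4, 5, 6
  3: 4, 5

Step 2: Greedily match left vertices, then look for augmenting paths:
  Match 1 -- 5
  Match 2 -- 6
  Match 3 -- 4
  No augmenting path remains.

Step 3: Verify this is maximum:
  Matching size 3 = min(|L|, |R|) = min(3, 3), which is an upper bound, so this matching is maximum.

Maximum matching: {(1,5), (2,6), (3,4)}
Size: 3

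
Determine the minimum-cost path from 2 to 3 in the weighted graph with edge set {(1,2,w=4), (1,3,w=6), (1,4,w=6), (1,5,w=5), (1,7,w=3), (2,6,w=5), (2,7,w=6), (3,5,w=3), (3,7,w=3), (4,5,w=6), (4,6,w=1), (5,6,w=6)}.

Step 1: Build adjacency list with weights:
  1: 2(w=4), 3(w=6), 4(w=6), 5(w=5), 7(w=3)
  2: 1(w=4), 6(w=5), 7(w=6)
  3: 1(w=6), 5(w=3), 7(w=3)
  4: 1(w=6), 5(w=6), 6(w=1)
  5: 1(w=5), 3(w=3), 4(w=6), 6(w=6)
  6: 2(w=5), 4(w=1), 5(w=6)
  7: 1(w=3), 2(w=6), 3(w=3)

Step 2: Apply Dijkstra's algorithm from vertex 2:
  Visit vertex 2 (distance=0)
    Update dist[1] = 4
    Update dist[6] = 5
    Update dist[7] = 6
  Visit vertex 1 (distance=4)
    Update dist[3] = 10
    Update dist[4] = 10
    Update dist[5] = 9
  Visit vertex 6 (distance=5)
    Update dist[4] = 6
  Visit vertex 4 (distance=6)
  Visit vertex 7 (distance=6)
    Update dist[3] = 9
  Visit vertex 3 (distance=9)

Step 3: Shortest path: 2 -> 7 -> 3
Total weight: 6 + 3 = 9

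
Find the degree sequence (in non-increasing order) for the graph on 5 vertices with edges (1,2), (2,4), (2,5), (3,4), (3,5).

Step 1: Count edges incident to each vertex:
  deg(1) = 1 (neighbors: 2)
  deg(2) = 3 (neighbors: 1, 4, 5)
  deg(3) = 2 (neighbors: 4, 5)
  deg(4) = 2 (neighbors: 2, 3)
  deg(5) = 2 (neighbors: 2, 3)

Step 2: Sort degrees in non-increasing order:
  Degrees: [1, 3, 2, 2, 2] -> sorted: [3, 2, 2, 2, 1]

Degree sequence: [3, 2, 2, 2, 1]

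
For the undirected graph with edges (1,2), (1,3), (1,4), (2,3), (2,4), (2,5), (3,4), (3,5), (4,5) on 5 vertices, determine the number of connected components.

Step 1: Build adjacency list from edges:
  1: 2, 3, 4
  2: 1, 3, 4, 5
  3: 1, 2, 4, 5
  4: 1, 2, 3, 5
  5: 2, 3, 4

Step 2: Run BFS/DFS from vertex 1:
  Visited: {1, 2, 3, 4, 5}
  Reached 5 of 5 vertices

Step 3: All 5 vertices reached from vertex 1, so the graph is connected.
Number of connected components: 1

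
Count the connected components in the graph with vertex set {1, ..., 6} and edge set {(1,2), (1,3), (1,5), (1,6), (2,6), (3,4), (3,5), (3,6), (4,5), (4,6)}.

Step 1: Build adjacency list from edges:
  1: 2, 3, 5, 6
  2: 1, 6
  3: 1, 4, 5, 6
  4: 3, 5, 6
  5: 1, 3, 4
  6: 1, 2, 3, 4

Step 2: Run BFS/DFS from vertex 1:
  Visited: {1, 2, 3, 5, 6, 4}
  Reached 6 of 6 vertices

Step 3: All 6 vertices reached from vertex 1, so the graph is connected.
Number of connected components: 1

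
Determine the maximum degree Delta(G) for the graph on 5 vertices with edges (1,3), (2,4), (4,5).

Step 1: Count edges incident to each vertex:
  deg(1) = 1 (neighbors: 3)
  deg(2) = 1 (neighbors: 4)
  deg(3) = 1 (neighbors: 1)
  deg(4) = 2 (neighbors: 2, 5)
  deg(5) = 1 (neighbors: 4)

Step 2: Find maximum:
  max(1, 1, 1, 2, 1) = 2 (vertex 4)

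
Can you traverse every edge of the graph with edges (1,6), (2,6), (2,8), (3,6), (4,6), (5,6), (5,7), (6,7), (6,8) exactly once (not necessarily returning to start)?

Step 1: Find the degree of each vertex:
  deg(1) = 1
  deg(2) = 2
  deg(3) = 1
  deg(4) = 1
  deg(5) = 2
  deg(6) = 7
  deg(7) = 2
  deg(8) = 2

Step 2: Count vertices with odd degree:
  Odd-degree vertices: 1, 3, 4, 6 (4 total)

Step 3: Apply Euler's theorem:
  - Eulerian circuit exists iff graph is connected and all vertices have even degree
  - Eulerian path exists iff graph is connected and has 0 or 2 odd-degree vertices

Graph has 4 odd-degree vertices (need 0 or 2).
Neither Eulerian path nor Eulerian circuit exists.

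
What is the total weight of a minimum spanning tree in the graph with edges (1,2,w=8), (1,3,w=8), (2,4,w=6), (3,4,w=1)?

Apply Kruskal's algorithm (sort edges by weight, add if no cycle):

Sorted edges by weight:
  (3,4) w=1
  (2,4) w=6
  (1,2) w=8
  (1,3) w=8

Add edge (3,4) w=1 -- no cycle. Running total: 1
Add edge (2,4) w=6 -- no cycle. Running total: 7
Add edge (1,2) w=8 -- no cycle. Running total: 15

MST edges: (3,4,w=1), (2,4,w=6), (1,2,w=8)
Total MST weight: 1 + 6 + 8 = 15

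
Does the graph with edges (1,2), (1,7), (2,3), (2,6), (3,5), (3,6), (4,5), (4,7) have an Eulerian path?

Step 1: Find the degree of each vertex:
  deg(1) = 2
  deg(2) = 3
  deg(3) = 3
  deg(4) = 2
  deg(5) = 2
  deg(6) = 2
  deg(7) = 2

Step 2: Count vertices with odd degree:
  Odd-degree vertices: 2, 3 (2 total)

Step 3: Apply Euler's theorem:
  - Eulerian circuit exists iff graph is connected and all vertices have even degree
  - Eulerian path exists iff graph is connected and has 0 or 2 odd-degree vertices

Graph is connected with exactly 2 odd-degree vertices (2, 3).
Eulerian path exists (starting and ending at the odd-degree vertices), but no Eulerian circuit.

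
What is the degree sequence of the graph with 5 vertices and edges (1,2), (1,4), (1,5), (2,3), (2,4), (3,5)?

Step 1: Count edges incident to each vertex:
  deg(1) = 3 (neighbors: 2, 4, 5)
  deg(2) = 3 (neighbors: 1, 3, 4)
  deg(3) = 2 (neighbors: 2, 5)
  deg(4) = 2 (neighbors: 1, 2)
  deg(5) = 2 (neighbors: 1, 3)

Step 2: Sort degrees in non-increasing order:
  Degrees: [3, 3, 2, 2, 2] -> sorted: [3, 3, 2, 2, 2]

Degree sequence: [3, 3, 2, 2, 2]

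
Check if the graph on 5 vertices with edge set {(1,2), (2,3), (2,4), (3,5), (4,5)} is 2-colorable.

Step 1: Attempt 2-coloring using BFS:
  Start at vertex 1, assign color 0
  Color vertex 2 with color 1 (neighbor of 1)
  Color vertex 3 with color 0 (neighbor of 2)
  Color vertex 4 with color 0 (neighbor of 2)
  Color vertex 5 with color 1 (neighbor of 3)

Step 2: 2-coloring succeeded. No conflicts found.
  Set A (color 0): {1, 3, 4}
  Set B (color 1): {2, 5}

The graph is bipartite with partition {1, 3, 4}, {2, 5}.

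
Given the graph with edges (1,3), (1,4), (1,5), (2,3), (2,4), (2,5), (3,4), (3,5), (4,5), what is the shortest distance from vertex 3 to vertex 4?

Step 1: Build adjacency list:
  1: 3, 4, 5
  2: 3, 4, 5
  3: 1, 2, 4, 5
  4: 1, 2, 3, 5
  5: 1, 2, 3, 4

Step 2: BFS from vertex 3 to find shortest path to 4:
  vertex 1 reached at distance 1
  vertex 2 reached at distance 1
  vertex 4 reached at distance 1

Step 3: Shortest path: 3 -> 4
Path length: 1 edge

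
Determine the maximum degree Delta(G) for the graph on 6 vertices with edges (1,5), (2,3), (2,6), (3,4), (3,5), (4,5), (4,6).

Step 1: Count edges incident to each vertex:
  deg(1) = 1 (neighbors: 5)
  deg(2) = 2 (neighbors: 3, 6)
  deg(3) = 3 (neighbors: 2, 4, 5)
  deg(4) = 3 (neighbors: 3, 5, 6)
  deg(5) = 3 (neighbors: 1, 3, 4)
  deg(6) = 2 (neighbors: 2, 4)

Step 2: Find maximum:
  max(1, 2, 3, 3, 3, 2) = 3 (vertex 3)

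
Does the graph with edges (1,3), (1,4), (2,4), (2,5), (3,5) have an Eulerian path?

Step 1: Find the degree of each vertex:
  deg(1) = 2
  deg(2) = 2
  deg(3) = 2
  deg(4) = 2
  deg(5) = 2

Step 2: Count vertices with odd degree:
  All vertices have even degree (0 odd-degree vertices)

Step 3: Apply Euler's theorem:
  - Eulerian circuit exists iff graph is connected and all vertices have even degree
  - Eulerian path exists iff graph is connected and has 0 or 2 odd-degree vertices

Graph is connected with 0 odd-degree vertices.
Both Eulerian circuit and Eulerian path exist.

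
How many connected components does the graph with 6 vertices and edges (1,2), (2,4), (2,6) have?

Step 1: Build adjacency list from edges:
  1: 2
  2: 1, 4, 6
  3: (none)
  4: 2
  5: (none)
  6: 2

Step 2: Run BFS/DFS from vertex 1:
  Visited: {1, 2, 4, 6}
  Reached 4 of 6 vertices

Step 3: Only 4 of 6 vertices reached. Graph is disconnected.
Connected components: {1, 2, 4, 6}, {3}, {5}
Number of connected components: 3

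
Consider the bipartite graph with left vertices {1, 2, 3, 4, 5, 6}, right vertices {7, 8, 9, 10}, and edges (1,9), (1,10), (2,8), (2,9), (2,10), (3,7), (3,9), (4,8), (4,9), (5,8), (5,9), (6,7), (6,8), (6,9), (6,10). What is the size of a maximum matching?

Step 1: List the neighbors of each left vertex:
  1: 9, 10
  2: 8, 9, 10
  3: 7, 9
  4: 8, 9
  5: 8, 9
  6: 7, 8, 9, 10

Step 2: Greedily match left vertices, then look for augmenting paths:
  Match 1 -- 9
  Match 2 -- 8
  Match 3 -- 7
  Match 6 -- 10
  No augmenting path remains.

Step 3: Verify this is maximum:
  Matching size 4 = min(|L|, |R|) = min(6, 4), which is an upper bound, so this matching is maximum.

Maximum matching: {(1,9), (2,8), (3,7), (6,10)}
Size: 4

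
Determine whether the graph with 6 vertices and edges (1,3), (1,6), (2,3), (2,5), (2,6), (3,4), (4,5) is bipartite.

Step 1: Attempt 2-coloring using BFS:
  Start at vertex 1, assign color 0
  Color vertex 3 with color 1 (neighbor of 1)
  Color vertex 6 with color 1 (neighbor of 1)
  Color vertex 2 with color 0 (neighbor of 3)
  Color vertex 4 with color 0 (neighbor of 3)
  Color vertex 5 with color 1 (neighbor of 2)

Step 2: 2-coloring succeeded. No conflicts found.
  Set A (color 0): {1, 2, 4}
  Set B (color 1): {3, 5, 6}

The graph is bipartite with partition {1, 2, 4}, {3, 5, 6}.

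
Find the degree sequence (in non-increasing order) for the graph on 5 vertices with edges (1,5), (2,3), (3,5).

Step 1: Count edges incident to each vertex:
  deg(1) = 1 (neighbors: 5)
  deg(2) = 1 (neighbors: 3)
  deg(3) = 2 (neighbors: 2, 5)
  deg(4) = 0 (neighbors: none)
  deg(5) = 2 (neighbors: 1, 3)

Step 2: Sort degrees in non-increasing order:
  Degrees: [1, 1, 2, 0, 2] -> sorted: [2, 2, 1, 1, 0]

Degree sequence: [2, 2, 1, 1, 0]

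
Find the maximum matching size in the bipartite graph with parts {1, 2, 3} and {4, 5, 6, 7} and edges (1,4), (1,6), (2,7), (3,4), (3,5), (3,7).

Step 1: List the neighbors of each left vertex:
  1: 4, 6
  2: 7
  3: 4, 5, 7

Step 2: Greedily match left vertices, then look for augmenting paths:
  Match 1 -- 4
  Match 2 -- 7
  Match 3 -- 5
  No augmenting path remains.

Step 3: Verify this is maximum:
  Matching size 3 = min(|L|, |R|) = min(3, 4), which is an upper bound, so this matching is maximum.

Maximum matching: {(1,4), (2,7), (3,5)}
Size: 3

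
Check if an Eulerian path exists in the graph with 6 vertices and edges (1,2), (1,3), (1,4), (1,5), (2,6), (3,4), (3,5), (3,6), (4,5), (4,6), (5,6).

Step 1: Find the degree of each vertex:
  deg(1) = 4
  deg(2) = 2
  deg(3) = 4
  deg(4) = 4
  deg(5) = 4
  deg(6) = 4

Step 2: Count vertices with odd degree:
  All vertices have even degree (0 odd-degree vertices)

Step 3: Apply Euler's theorem:
  - Eulerian circuit exists iff graph is connected and all vertices have even degree
  - Eulerian path exists iff graph is connected and has 0 or 2 odd-degree vertices

Graph is connected with 0 odd-degree vertices.
Both Eulerian circuit and Eulerian path exist.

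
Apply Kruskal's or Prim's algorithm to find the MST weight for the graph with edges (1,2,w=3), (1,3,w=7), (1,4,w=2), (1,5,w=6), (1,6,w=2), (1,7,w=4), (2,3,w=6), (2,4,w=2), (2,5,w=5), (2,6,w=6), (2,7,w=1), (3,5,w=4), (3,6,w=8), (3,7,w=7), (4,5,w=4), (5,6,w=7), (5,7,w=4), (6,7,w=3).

Apply Kruskal's algorithm (sort edges by weight, add if no cycle):

Sorted edges by weight:
  (2,7) w=1
  (1,4) w=2
  (1,6) w=2
  (2,4) w=2
  (1,2) w=3
  (6,7) w=3
  (1,7) w=4
  (3,5) w=4
  (4,5) w=4
  (5,7) w=4
  (2,5) w=5
  (1,5) w=6
  (2,3) w=6
  (2,6) w=6
  (1,3) w=7
  (3,7) w=7
  (5,6) w=7
  (3,6) w=8

Add edge (2,7) w=1 -- no cycle. Running total: 1
Add edge (1,4) w=2 -- no cycle. Running total: 3
Add edge (1,6) w=2 -- no cycle. Running total: 5
Add edge (2,4) w=2 -- no cycle. Running total: 7
Skip edge (1,2) w=3 -- would create cycle
Skip edge (6,7) w=3 -- would create cycle
Skip edge (1,7) w=4 -- would create cycle
Add edge (3,5) w=4 -- no cycle. Running total: 11
Add edge (4,5) w=4 -- no cycle. Running total: 15

MST edges: (2,7,w=1), (1,4,w=2), (1,6,w=2), (2,4,w=2), (3,5,w=4), (4,5,w=4)
Total MST weight: 1 + 2 + 2 + 2 + 4 + 4 = 15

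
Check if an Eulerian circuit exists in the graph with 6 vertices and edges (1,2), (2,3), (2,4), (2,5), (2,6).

Step 1: Find the degree of each vertex:
  deg(1) = 1
  deg(2) = 5
  deg(3) = 1
  deg(4) = 1
  deg(5) = 1
  deg(6) = 1

Step 2: Count vertices with odd degree:
  Odd-degree vertices: 1, 2, 3, 4, 5, 6 (6 total)

Step 3: Apply Euler's theorem:
  - Eulerian circuit exists iff graph is connected and all vertices have even degree
  - Eulerian path exists iff graph is connected and has 0 or 2 odd-degree vertices

Graph has 6 odd-degree vertices (need 0 or 2).
Neither Eulerian path nor Eulerian circuit exists.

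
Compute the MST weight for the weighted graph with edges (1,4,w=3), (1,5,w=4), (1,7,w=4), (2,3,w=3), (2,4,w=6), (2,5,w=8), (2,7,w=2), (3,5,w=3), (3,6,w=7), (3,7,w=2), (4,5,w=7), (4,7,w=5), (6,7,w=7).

Apply Kruskal's algorithm (sort edges by weight, add if no cycle):

Sorted edges by weight:
  (2,7) w=2
  (3,7) w=2
  (1,4) w=3
  (2,3) w=3
  (3,5) w=3
  (1,7) w=4
  (1,5) w=4
  (4,7) w=5
  (2,4) w=6
  (3,6) w=7
  (4,5) w=7
  (6,7) w=7
  (2,5) w=8

Add edge (2,7) w=2 -- no cycle. Running total: 2
Add edge (3,7) w=2 -- no cycle. Running total: 4
Add edge (1,4) w=3 -- no cycle. Running total: 7
Skip edge (2,3) w=3 -- would create cycle
Add edge (3,5) w=3 -- no cycle. Running total: 10
Add edge (1,7) w=4 -- no cycle. Running total: 14
Skip edge (1,5) w=4 -- would create cycle
Skip edge (4,7) w=5 -- would create cycle
Skip edge (2,4) w=6 -- would create cycle
Add edge (3,6) w=7 -- no cycle. Running total: 21

MST edges: (2,7,w=2), (3,7,w=2), (1,4,w=3), (3,5,w=3), (1,7,w=4), (3,6,w=7)
Total MST weight: 2 + 2 + 3 + 3 + 4 + 7 = 21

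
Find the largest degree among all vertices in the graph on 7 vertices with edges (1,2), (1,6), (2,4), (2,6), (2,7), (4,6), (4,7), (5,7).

Step 1: Count edges incident to each vertex:
  deg(1) = 2 (neighbors: 2, 6)
  deg(2) = 4 (neighbors: 1, 4, 6, 7)
  deg(3) = 0 (neighbors: none)
  deg(4) = 3 (neighbors: 2, 6, 7)
  deg(5) = 1 (neighbors: 7)
  deg(6) = 3 (neighbors: 1, 2, 4)
  deg(7) = 3 (neighbors: 2, 4, 5)

Step 2: Find maximum:
  max(2, 4, 0, 3, 1, 3, 3) = 4 (vertex 2)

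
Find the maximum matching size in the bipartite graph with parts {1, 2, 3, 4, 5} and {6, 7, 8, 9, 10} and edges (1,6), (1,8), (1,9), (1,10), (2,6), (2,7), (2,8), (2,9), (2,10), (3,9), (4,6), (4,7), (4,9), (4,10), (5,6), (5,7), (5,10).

Step 1: List the neighbors of each left vertex:
  1: 6, 8, 9, 10
  2: 6, 7, 8, 9, 10
  3: 9
  4: 6, 7, 9, 10
  5: 6, 7, 10

Step 2: Greedily match left vertices, then look for augmenting paths:
  Match 1 -- 8
  Match 2 -- 7
  Match 3 -- 9
  Match 4 -- 10
  Match 5 -- 6
  No augmenting path remains.

Step 3: Verify this is maximum:
  Matching size 5 = min(|L|, |R|) = min(5, 5), which is an upper bound, so this matching is maximum.

Maximum matching: {(1,8), (2,7), (3,9), (4,10), (5,6)}
Size: 5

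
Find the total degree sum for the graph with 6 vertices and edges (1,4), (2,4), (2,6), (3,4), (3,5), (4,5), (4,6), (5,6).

Step 1: Count edges incident to each vertex:
  deg(1) = 1 (neighbors: 4)
  deg(2) = 2 (neighbors: 4, 6)
  deg(3) = 2 (neighbors: 4, 5)
  deg(4) = 5 (neighbors: 1, 2, 3, 5, 6)
  deg(5) = 3 (neighbors: 3, 4, 6)
  deg(6) = 3 (neighbors: 2, 4, 5)

Step 2: Sum all degrees:
  1 + 2 + 2 + 5 + 3 + 3 = 16

Verification: sum of degrees = 2 * |E| = 2 * 8 = 16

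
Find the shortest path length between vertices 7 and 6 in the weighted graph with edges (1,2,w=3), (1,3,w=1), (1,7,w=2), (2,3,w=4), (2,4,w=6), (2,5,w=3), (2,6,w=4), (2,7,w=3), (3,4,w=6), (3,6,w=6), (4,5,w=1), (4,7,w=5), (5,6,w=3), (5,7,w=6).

Step 1: Build adjacency list with weights:
  1: 2(w=3), 3(w=1), 7(w=2)
  2: 1(w=3), 3(w=4), 4(w=6), 5(w=3), 6(w=4), 7(w=3)
  3: 1(w=1), 2(w=4), 4(w=6), 6(w=6)
  4: 2(w=6), 3(w=6), 5(w=1), 7(w=5)
  5: 2(w=3), 4(w=1), 6(w=3), 7(w=6)
  6: 2(w=4), 3(w=6), 5(w=3)
  7: 1(w=2), 2(w=3), 4(w=5), 5(w=6)

Step 2: Apply Dijkstra's algorithm from vertex 7:
  Visit vertex 7 (distance=0)
    Update dist[1] = 2
    Update dist[2] = 3
    Update dist[4] = 5
    Update dist[5] = 6
  Visit vertex 1 (distance=2)
    Update dist[3] = 3
  Visit vertex 2 (distance=3)
    Update dist[6] = 7
  Visit vertex 3 (distance=3)
  Visit vertex 4 (distance=5)
  Visit vertex 5 (distance=6)
  Visit vertex 6 (distance=7)

Step 3: Shortest path: 7 -> 2 -> 6
Total weight: 3 + 4 = 7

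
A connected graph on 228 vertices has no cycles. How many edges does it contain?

A tree on n vertices always has exactly n - 1 edges.
For n = 228: edges = 228 - 1 = 227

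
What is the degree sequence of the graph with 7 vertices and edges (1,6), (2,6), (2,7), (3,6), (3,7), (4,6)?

Step 1: Count edges incident to each vertex:
  deg(1) = 1 (neighbors: 6)
  deg(2) = 2 (neighbors: 6, 7)
  deg(3) = 2 (neighbors: 6, 7)
  deg(4) = 1 (neighbors: 6)
  deg(5) = 0 (neighbors: none)
  deg(6) = 4 (neighbors: 1, 2, 3, 4)
  deg(7) = 2 (neighbors: 2, 3)

Step 2: Sort degrees in non-increasing order:
  Degrees: [1, 2, 2, 1, 0, 4, 2] -> sorted: [4, 2, 2, 2, 1, 1, 0]

Degree sequence: [4, 2, 2, 2, 1, 1, 0]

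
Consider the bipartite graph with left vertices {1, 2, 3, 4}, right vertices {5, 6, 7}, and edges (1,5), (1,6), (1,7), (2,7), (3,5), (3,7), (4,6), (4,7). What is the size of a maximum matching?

Step 1: List the neighbors of each left vertex:
  1: 5, 6, 7
  2: 7
  3: 5, 7
  4: 6, 7

Step 2: Greedily match left vertices, then look for augmenting paths:
  Match 1 -- 5
  Match 2 -- 7
  Match 4 -- 6
  No augmenting path remains.

Step 3: Verify this is maximum:
  Matching size 3 = min(|L|, |R|) = min(4, 3), which is an upper bound, so this matching is maximum.

Maximum matching: {(1,5), (2,7), (4,6)}
Size: 3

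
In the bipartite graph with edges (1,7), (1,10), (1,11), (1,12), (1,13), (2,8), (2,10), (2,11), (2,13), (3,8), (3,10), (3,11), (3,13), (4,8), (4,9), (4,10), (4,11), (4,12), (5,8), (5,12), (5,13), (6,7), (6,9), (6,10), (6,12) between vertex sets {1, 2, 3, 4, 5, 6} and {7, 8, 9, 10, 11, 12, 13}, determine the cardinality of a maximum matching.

Step 1: List the neighbors of each left vertex:
  1: 7, 10, 11, 12, 13
  2: 8, 10, 11, 13
  3: 8, 10, 11, 13
  4: 8, 9, 10, 11, 12
  5: 8, 12, 13
  6: 7, 9, 10, 12

Step 2: Greedily match left vertices, then look for augmenting paths:
  Match 1 -- 11
  Match 2 -- 8
  Match 3 -- 10
  Match 4 -- 9
  Match 5 -- 12
  Match 6 -- 7
  No augmenting path remains.

Step 3: Verify this is maximum:
  Matching size 6 = min(|L|, |R|) = min(6, 7), which is an upper bound, so this matching is maximum.

Maximum matching: {(1,11), (2,8), (3,10), (4,9), (5,12), (6,7)}
Size: 6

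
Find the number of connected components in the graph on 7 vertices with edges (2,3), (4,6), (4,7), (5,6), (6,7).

Step 1: Build adjacency list from edges:
  1: (none)
  2: 3
  3: 2
  4: 6, 7
  5: 6
  6: 4, 5, 7
  7: 4, 6

Step 2: Run BFS/DFS from vertex 1:
  Visited: {1}
  Reached 1 of 7 vertices

Step 3: Only 1 of 7 vertices reached. Graph is disconnected.
Connected components: {1}, {2, 3}, {4, 5, 6, 7}
Number of connected components: 3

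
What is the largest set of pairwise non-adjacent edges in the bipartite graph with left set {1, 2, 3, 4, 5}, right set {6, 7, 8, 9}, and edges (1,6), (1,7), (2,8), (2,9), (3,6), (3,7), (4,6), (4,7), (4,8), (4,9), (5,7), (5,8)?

Step 1: List the neighbors of each left vertex:
  1: 6, 7
  2: 8, 9
  3: 6, 7
  4: 6, 7, 8, 9
  5: 7, 8

Step 2: Greedily match left vertices, then look for augmenting paths:
  Match 1 -- 6
  Match 2 -- 8
  Match 3 -- 7
  Match 4 -- 9
  No augmenting path remains.

Step 3: Verify this is maximum:
  Matching size 4 = min(|L|, |R|) = min(5, 4), which is an upper bound, so this matching is maximum.

Maximum matching: {(1,6), (2,8), (3,7), (4,9)}
Size: 4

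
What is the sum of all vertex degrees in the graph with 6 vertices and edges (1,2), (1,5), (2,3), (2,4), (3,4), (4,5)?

Step 1: Count edges incident to each vertex:
  deg(1) = 2 (neighbors: 2, 5)
  deg(2) = 3 (neighbors: 1, 3, 4)
  deg(3) = 2 (neighbors: 2, 4)
  deg(4) = 3 (neighbors: 2, 3, 5)
  deg(5) = 2 (neighbors: 1, 4)
  deg(6) = 0 (neighbors: none)

Step 2: Sum all degrees:
  2 + 3 + 2 + 3 + 2 + 0 = 12

Verification: sum of degrees = 2 * |E| = 2 * 6 = 12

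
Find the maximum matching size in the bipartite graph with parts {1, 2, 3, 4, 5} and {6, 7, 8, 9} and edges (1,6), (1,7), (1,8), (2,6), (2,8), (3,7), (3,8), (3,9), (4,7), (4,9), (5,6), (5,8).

Step 1: List the neighbors of each left vertex:
  1: 6, 7, 8
  2: 6, 8
  3: 7, 8, 9
  4: 7, 9
  5: 6, 8

Step 2: Greedily match left vertices, then look for augmenting paths:
  Match 1 -- 6
  Match 2 -- 8
  Match 3 -- 7
  Match 4 -- 9
  No augmenting path remains.

Step 3: Verify this is maximum:
  Matching size 4 = min(|L|, |R|) = min(5, 4), which is an upper bound, so this matching is maximum.

Maximum matching: {(1,6), (2,8), (3,7), (4,9)}
Size: 4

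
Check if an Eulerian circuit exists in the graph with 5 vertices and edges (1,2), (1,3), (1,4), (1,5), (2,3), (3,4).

Step 1: Find the degree of each vertex:
  deg(1) = 4
  deg(2) = 2
  deg(3) = 3
  deg(4) = 2
  deg(5) = 1

Step 2: Count vertices with odd degree:
  Odd-degree vertices: 3, 5 (2 total)

Step 3: Apply Euler's theorem:
  - Eulerian circuit exists iff graph is connected and all vertices have even degree
  - Eulerian path exists iff graph is connected and has 0 or 2 odd-degree vertices

Graph is connected with exactly 2 odd-degree vertices (3, 5).
Eulerian path exists (starting and ending at the odd-degree vertices), but no Eulerian circuit.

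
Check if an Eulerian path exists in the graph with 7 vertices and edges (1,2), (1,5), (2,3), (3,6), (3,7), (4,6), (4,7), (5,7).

Step 1: Find the degree of each vertex:
  deg(1) = 2
  deg(2) = 2
  deg(3) = 3
  deg(4) = 2
  deg(5) = 2
  deg(6) = 2
  deg(7) = 3

Step 2: Count vertices with odd degree:
  Odd-degree vertices: 3, 7 (2 total)

Step 3: Apply Euler's theorem:
  - Eulerian circuit exists iff graph is connected and all vertices have even degree
  - Eulerian path exists iff graph is connected and has 0 or 2 odd-degree vertices

Graph is connected with exactly 2 odd-degree vertices (3, 7).
Eulerian path exists (starting and ending at the odd-degree vertices), but no Eulerian circuit.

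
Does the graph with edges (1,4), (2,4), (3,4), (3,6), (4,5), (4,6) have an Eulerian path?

Step 1: Find the degree of each vertex:
  deg(1) = 1
  deg(2) = 1
  deg(3) = 2
  deg(4) = 5
  deg(5) = 1
  deg(6) = 2

Step 2: Count vertices with odd degree:
  Odd-degree vertices: 1, 2, 4, 5 (4 total)

Step 3: Apply Euler's theorem:
  - Eulerian circuit exists iff graph is connected and all vertices have even degree
  - Eulerian path exists iff graph is connected and has 0 or 2 odd-degree vertices

Graph has 4 odd-degree vertices (need 0 or 2).
Neither Eulerian path nor Eulerian circuit exists.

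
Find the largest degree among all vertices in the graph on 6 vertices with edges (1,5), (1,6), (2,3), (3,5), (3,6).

Step 1: Count edges incident to each vertex:
  deg(1) = 2 (neighbors: 5, 6)
  deg(2) = 1 (neighbors: 3)
  deg(3) = 3 (neighbors: 2, 5, 6)
  deg(4) = 0 (neighbors: none)
  deg(5) = 2 (neighbors: 1, 3)
  deg(6) = 2 (neighbors: 1, 3)

Step 2: Find maximum:
  max(2, 1, 3, 0, 2, 2) = 3 (vertex 3)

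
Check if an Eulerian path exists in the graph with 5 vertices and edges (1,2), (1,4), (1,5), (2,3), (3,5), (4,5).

Step 1: Find the degree of each vertex:
  deg(1) = 3
  deg(2) = 2
  deg(3) = 2
  deg(4) = 2
  deg(5) = 3

Step 2: Count vertices with odd degree:
  Odd-degree vertices: 1, 5 (2 total)

Step 3: Apply Euler's theorem:
  - Eulerian circuit exists iff graph is connected and all vertices have even degree
  - Eulerian path exists iff graph is connected and has 0 or 2 odd-degree vertices

Graph is connected with exactly 2 odd-degree vertices (1, 5).
Eulerian path exists (starting and ending at the odd-degree vertices), but no Eulerian circuit.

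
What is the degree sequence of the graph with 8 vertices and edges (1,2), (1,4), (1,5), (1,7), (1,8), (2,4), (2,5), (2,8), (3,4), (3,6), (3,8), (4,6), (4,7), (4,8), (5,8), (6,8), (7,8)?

Step 1: Count edges incident to each vertex:
  deg(1) = 5 (neighbors: 2, 4, 5, 7, 8)
  deg(2) = 4 (neighbors: 1, 4, 5, 8)
  deg(3) = 3 (neighbors: 4, 6, 8)
  deg(4) = 6 (neighbors: 1, 2, 3, 6, 7, 8)
  deg(5) = 3 (neighbors: 1, 2, 8)
  deg(6) = 3 (neighbors: 3, 4, 8)
  deg(7) = 3 (neighbors: 1, 4, 8)
  deg(8) = 7 (neighbors: 1, 2, 3, 4, 5, 6, 7)

Step 2: Sort degrees in non-increasing order:
  Degrees: [5, 4, 3, 6, 3, 3, 3, 7] -> sorted: [7, 6, 5, 4, 3, 3, 3, 3]

Degree sequence: [7, 6, 5, 4, 3, 3, 3, 3]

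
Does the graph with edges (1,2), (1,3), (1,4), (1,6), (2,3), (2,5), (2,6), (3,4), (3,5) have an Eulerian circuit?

Step 1: Find the degree of each vertex:
  deg(1) = 4
  deg(2) = 4
  deg(3) = 4
  deg(4) = 2
  deg(5) = 2
  deg(6) = 2

Step 2: Count vertices with odd degree:
  All vertices have even degree (0 odd-degree vertices)

Step 3: Apply Euler's theorem:
  - Eulerian circuit exists iff graph is connected and all vertices have even degree
  - Eulerian path exists iff graph is connected and has 0 or 2 odd-degree vertices

Graph is connected with 0 odd-degree vertices.
Both Eulerian circuit and Eulerian path exist.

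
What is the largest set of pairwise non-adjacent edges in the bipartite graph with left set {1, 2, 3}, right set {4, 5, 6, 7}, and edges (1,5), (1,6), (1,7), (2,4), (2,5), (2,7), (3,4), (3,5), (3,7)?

Step 1: List the neighbors of each left vertex:
  1: 5, 6, 7
  2: 4, 5, 7
  3: 4, 5, 7

Step 2: Greedily match left vertices, then look for augmenting paths:
  Match 1 -- 5
  Match 2 -- 4
  Match 3 -- 7
  No augmenting path remains.

Step 3: Verify this is maximum:
  Matching size 3 = min(|L|, |R|) = min(3, 4), which is an upper bound, so this matching is maximum.

Maximum matching: {(1,5), (2,4), (3,7)}
Size: 3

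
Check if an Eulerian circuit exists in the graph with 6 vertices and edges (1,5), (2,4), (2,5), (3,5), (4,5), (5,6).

Step 1: Find the degree of each vertex:
  deg(1) = 1
  deg(2) = 2
  deg(3) = 1
  deg(4) = 2
  deg(5) = 5
  deg(6) = 1

Step 2: Count vertices with odd degree:
  Odd-degree vertices: 1, 3, 5, 6 (4 total)

Step 3: Apply Euler's theorem:
  - Eulerian circuit exists iff graph is connected and all vertices have even degree
  - Eulerian path exists iff graph is connected and has 0 or 2 odd-degree vertices

Graph has 4 odd-degree vertices (need 0 or 2).
Neither Eulerian path nor Eulerian circuit exists.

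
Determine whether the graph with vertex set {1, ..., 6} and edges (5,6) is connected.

Step 1: Build adjacency list from edges:
  1: (none)
  2: (none)
  3: (none)
  4: (none)
  5: 6
  6: 5

Step 2: Run BFS/DFS from vertex 1:
  Visited: {1}
  Reached 1 of 6 vertices

Step 3: Only 1 of 6 vertices reached. Graph is disconnected.
Connected components: {1}, {2}, {3}, {4}, {5, 6}
Answer: No, the graph is not connected (5 components).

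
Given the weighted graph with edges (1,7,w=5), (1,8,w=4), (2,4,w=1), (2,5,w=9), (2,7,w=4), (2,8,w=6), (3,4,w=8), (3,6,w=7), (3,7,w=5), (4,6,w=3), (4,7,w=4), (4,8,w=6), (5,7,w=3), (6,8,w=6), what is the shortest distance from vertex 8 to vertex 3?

Step 1: Build adjacency list with weights:
  1: 7(w=5), 8(w=4)
  2: 4(w=1), 5(w=9), 7(w=4), 8(w=6)
  3: 4(w=8), 6(w=7), 7(w=5)
  4: 2(w=1), 3(w=8), 6(w=3), 7(w=4), 8(w=6)
  5: 2(w=9), 7(w=3)
  6: 3(w=7), 4(w=3), 8(w=6)
  7: 1(w=5), 2(w=4), 3(w=5), 4(w=4), 5(w=3)
  8: 1(w=4), 2(w=6), 4(w=6), 6(w=6)

Step 2: Apply Dijkstra's algorithm from vertex 8:
  Visit vertex 8 (distance=0)
    Update dist[1] = 4
    Update dist[2] = 6
    Update dist[4] = 6
    Update dist[6] = 6
  Visit vertex 1 (distance=4)
    Update dist[7] = 9
  Visit vertex 2 (distance=6)
    Update dist[5] = 15
  Visit vertex 4 (distance=6)
    Update dist[3] = 14
  Visit vertex 6 (distance=6)
    Update dist[3] = 13
  Visit vertex 7 (distance=9)
    Update dist[5] = 12
  Visit vertex 5 (distance=12)
  Visit vertex 3 (distance=13)

Step 3: Shortest path: 8 -> 6 -> 3
Total weight: 6 + 7 = 13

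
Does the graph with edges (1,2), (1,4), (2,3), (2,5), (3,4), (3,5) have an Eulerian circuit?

Step 1: Find the degree of each vertex:
  deg(1) = 2
  deg(2) = 3
  deg(3) = 3
  deg(4) = 2
  deg(5) = 2

Step 2: Count vertices with odd degree:
  Odd-degree vertices: 2, 3 (2 total)

Step 3: Apply Euler's theorem:
  - Eulerian circuit exists iff graph is connected and all vertices have even degree
  - Eulerian path exists iff graph is connected and has 0 or 2 odd-degree vertices

Graph is connected with exactly 2 odd-degree vertices (2, 3).
Eulerian path exists (starting and ending at the odd-degree vertices), but no Eulerian circuit.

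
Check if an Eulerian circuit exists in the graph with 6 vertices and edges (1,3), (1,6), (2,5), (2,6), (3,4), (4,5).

Step 1: Find the degree of each vertex:
  deg(1) = 2
  deg(2) = 2
  deg(3) = 2
  deg(4) = 2
  deg(5) = 2
  deg(6) = 2

Step 2: Count vertices with odd degree:
  All vertices have even degree (0 odd-degree vertices)

Step 3: Apply Euler's theorem:
  - Eulerian circuit exists iff graph is connected and all vertices have even degree
  - Eulerian path exists iff graph is connected and has 0 or 2 odd-degree vertices

Graph is connected with 0 odd-degree vertices.
Both Eulerian circuit and Eulerian path exist.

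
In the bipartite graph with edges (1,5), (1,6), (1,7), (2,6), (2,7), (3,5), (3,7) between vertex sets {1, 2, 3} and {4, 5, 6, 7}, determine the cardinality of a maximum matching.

Step 1: List the neighbors of each left vertex:
  1: 5, 6, 7
  2: 6, 7
  3: 5, 7

Step 2: Greedily match left vertices, then look for augmenting paths:
  Match 1 -- 5
  Match 2 -- 6
  Match 3 -- 7
  No augmenting path remains.

Step 3: Verify this is maximum:
  Matching size 3 = min(|L|, |R|) = min(3, 4), which is an upper bound, so this matching is maximum.

Maximum matching: {(1,5), (2,6), (3,7)}
Size: 3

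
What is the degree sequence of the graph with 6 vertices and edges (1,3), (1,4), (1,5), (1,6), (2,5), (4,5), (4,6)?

Step 1: Count edges incident to each vertex:
  deg(1) = 4 (neighbors: 3, 4, 5, 6)
  deg(2) = 1 (neighbors: 5)
  deg(3) = 1 (neighbors: 1)
  deg(4) = 3 (neighbors: 1, 5, 6)
  deg(5) = 3 (neighbors: 1, 2, 4)
  deg(6) = 2 (neighbors: 1, 4)

Step 2: Sort degrees in non-increasing order:
  Degrees: [4, 1, 1, 3, 3, 2] -> sorted: [4, 3, 3, 2, 1, 1]

Degree sequence: [4, 3, 3, 2, 1, 1]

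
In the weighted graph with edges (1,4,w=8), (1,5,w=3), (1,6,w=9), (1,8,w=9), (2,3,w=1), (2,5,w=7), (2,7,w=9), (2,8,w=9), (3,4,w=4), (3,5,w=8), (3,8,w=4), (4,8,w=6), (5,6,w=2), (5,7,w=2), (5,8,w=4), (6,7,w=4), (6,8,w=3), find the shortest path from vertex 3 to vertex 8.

Step 1: Build adjacency list with weights:
  1: 4(w=8), 5(w=3), 6(w=9), 8(w=9)
  2: 3(w=1), 5(w=7), 7(w=9), 8(w=9)
  3: 2(w=1), 4(w=4), 5(w=8), 8(w=4)
  4: 1(w=8), 3(w=4), 8(w=6)
  5: 1(w=3), 2(w=7), 3(w=8), 6(w=2), 7(w=2), 8(w=4)
  6: 1(w=9), 5(w=2), 7(w=4), 8(w=3)
  7: 2(w=9), 5(w=2), 6(w=4)
  8: 1(w=9), 2(w=9), 3(w=4), 4(w=6), 5(w=4), 6(w=3)

Step 2: Apply Dijkstra's algorithm from vertex 3:
  Visit vertex 3 (distance=0)
    Update dist[2] = 1
    Update dist[4] = 4
    Update dist[5] = 8
    Update dist[8] = 4
  Visit vertex 2 (distance=1)
    Update dist[7] = 10
  Visit vertex 4 (distance=4)
    Update dist[1] = 12
  Visit vertex 8 (distance=4)
    Update dist[6] = 7

Step 3: Shortest path: 3 -> 8
Total weight: 4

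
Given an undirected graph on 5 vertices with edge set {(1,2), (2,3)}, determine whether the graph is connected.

Step 1: Build adjacency list from edges:
  1: 2
  2: 1, 3
  3: 2
  4: (none)
  5: (none)

Step 2: Run BFS/DFS from vertex 1:
  Visited: {1, 2, 3}
  Reached 3 of 5 vertices

Step 3: Only 3 of 5 vertices reached. Graph is disconnected.
Connected components: {1, 2, 3}, {4}, {5}
Answer: No, the graph is not connected (3 components).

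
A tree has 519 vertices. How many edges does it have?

A tree on n vertices always has exactly n - 1 edges.
For n = 519: edges = 519 - 1 = 518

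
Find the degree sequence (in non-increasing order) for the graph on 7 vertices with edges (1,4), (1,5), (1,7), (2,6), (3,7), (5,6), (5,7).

Step 1: Count edges incident to each vertex:
  deg(1) = 3 (neighbors: 4, 5, 7)
  deg(2) = 1 (neighbors: 6)
  deg(3) = 1 (neighbors: 7)
  deg(4) = 1 (neighbors: 1)
  deg(5) = 3 (neighbors: 1, 6, 7)
  deg(6) = 2 (neighbors: 2, 5)
  deg(7) = 3 (neighbors: 1, 3, 5)

Step 2: Sort degrees in non-increasing order:
  Degrees: [3, 1, 1, 1, 3, 2, 3] -> sorted: [3, 3, 3, 2, 1, 1, 1]

Degree sequence: [3, 3, 3, 2, 1, 1, 1]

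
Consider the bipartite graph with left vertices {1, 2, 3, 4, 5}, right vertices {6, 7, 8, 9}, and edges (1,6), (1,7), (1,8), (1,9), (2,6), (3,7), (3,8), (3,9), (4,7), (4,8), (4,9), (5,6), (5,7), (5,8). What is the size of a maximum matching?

Step 1: List the neighbors of each left vertex:
  1: 6, 7, 8, 9
  2: 6
  3: 7, 8, 9
  4: 7, 8, 9
  5: 6, 7, 8

Step 2: Greedily match left vertices, then look for augmenting paths:
  Match 1 -- 9
  Match 2 -- 6
  Match 3 -- 7
  Match 4 -- 8
  No augmenting path remains.

Step 3: Verify this is maximum:
  Matching size 4 = min(|L|, |R|) = min(5, 4), which is an upper bound, so this matching is maximum.

Maximum matching: {(1,9), (2,6), (3,7), (4,8)}
Size: 4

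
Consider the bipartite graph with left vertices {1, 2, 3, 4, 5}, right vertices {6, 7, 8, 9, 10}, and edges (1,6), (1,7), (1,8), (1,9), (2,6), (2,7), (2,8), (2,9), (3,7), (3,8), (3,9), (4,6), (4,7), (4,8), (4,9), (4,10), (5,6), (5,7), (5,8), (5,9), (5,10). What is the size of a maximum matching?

Step 1: List the neighbors of each left vertex:
  1: 6, 7, 8, 9
  2: 6, 7, 8, 9
  3: 7, 8, 9
  4: 6, 7, 8, 9, 10
  5: 6, 7, 8, 9, 10

Step 2: Greedily match left vertices, then look for augmenting paths:
  Match 1 -- 6
  Match 2 -- 7
  Match 3 -- 8
  Match 4 -- 9
  Match 5 -- 10
  No augmenting path remains.

Step 3: Verify this is maximum:
  Matching size 5 = min(|L|, |R|) = min(5, 5), which is an upper bound, so this matching is maximum.

Maximum matching: {(1,6), (2,7), (3,8), (4,9), (5,10)}
Size: 5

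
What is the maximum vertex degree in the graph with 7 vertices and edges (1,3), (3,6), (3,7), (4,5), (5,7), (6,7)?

Step 1: Count edges incident to each vertex:
  deg(1) = 1 (neighbors: 3)
  deg(2) = 0 (neighbors: none)
  deg(3) = 3 (neighbors: 1, 6, 7)
  deg(4) = 1 (neighbors: 5)
  deg(5) = 2 (neighbors: 4, 7)
  deg(6) = 2 (neighbors: 3, 7)
  deg(7) = 3 (neighbors: 3, 5, 6)

Step 2: Find maximum:
  max(1, 0, 3, 1, 2, 2, 3) = 3 (vertex 3)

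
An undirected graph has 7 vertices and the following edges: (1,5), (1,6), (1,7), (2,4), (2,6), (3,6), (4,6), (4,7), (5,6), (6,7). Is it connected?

Step 1: Build adjacency list from edges:
  1: 5, 6, 7
  2: 4, 6
  3: 6
  4: 2, 6, 7
  5: 1, 6
  6: 1, 2, 3, 4, 5, 7
  7: 1, 4, 6

Step 2: Run BFS/DFS from vertex 1:
  Visited: {1, 5, 6, 7, 2, 3, 4}
  Reached 7 of 7 vertices

Step 3: All 7 vertices reached from vertex 1, so the graph is connected.
Answer: Yes, the graph is connected.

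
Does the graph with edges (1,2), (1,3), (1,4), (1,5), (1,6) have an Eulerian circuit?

Step 1: Find the degree of each vertex:
  deg(1) = 5
  deg(2) = 1
  deg(3) = 1
  deg(4) = 1
  deg(5) = 1
  deg(6) = 1

Step 2: Count vertices with odd degree:
  Odd-degree vertices: 1, 2, 3, 4, 5, 6 (6 total)

Step 3: Apply Euler's theorem:
  - Eulerian circuit exists iff graph is connected and all vertices have even degree
  - Eulerian path exists iff graph is connected and has 0 or 2 odd-degree vertices

Graph has 6 odd-degree vertices (need 0 or 2).
Neither Eulerian path nor Eulerian circuit exists.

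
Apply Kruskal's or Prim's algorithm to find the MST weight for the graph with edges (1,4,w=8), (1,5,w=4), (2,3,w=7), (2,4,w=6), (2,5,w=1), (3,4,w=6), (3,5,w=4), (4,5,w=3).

Apply Kruskal's algorithm (sort edges by weight, add if no cycle):

Sorted edges by weight:
  (2,5) w=1
  (4,5) w=3
  (1,5) w=4
  (3,5) w=4
  (2,4) w=6
  (3,4) w=6
  (2,3) w=7
  (1,4) w=8

Add edge (2,5) w=1 -- no cycle. Running total: 1
Add edge (4,5) w=3 -- no cycle. Running total: 4
Add edge (1,5) w=4 -- no cycle. Running total: 8
Add edge (3,5) w=4 -- no cycle. Running total: 12

MST edges: (2,5,w=1), (4,5,w=3), (1,5,w=4), (3,5,w=4)
Total MST weight: 1 + 3 + 4 + 4 = 12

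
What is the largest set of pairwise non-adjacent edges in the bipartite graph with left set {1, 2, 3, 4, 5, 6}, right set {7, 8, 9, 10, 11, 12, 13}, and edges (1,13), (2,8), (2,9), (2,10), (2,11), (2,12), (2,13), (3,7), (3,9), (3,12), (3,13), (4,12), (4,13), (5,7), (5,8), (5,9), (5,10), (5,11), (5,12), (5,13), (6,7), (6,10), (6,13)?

Step 1: List the neighbors of each left vertex:
  1: 13
  2: 8, 9, 10, 11, 12, 13
  3: 7, 9, 12, 13
  4: 12, 13
  5: 7, 8, 9, 10, 11, 12, 13
  6: 7, 10, 13

Step 2: Greedily match left vertices, then look for augmenting paths:
  Match 1 -- 13
  Match 2 -- 8
  Match 3 -- 7
  Match 4 -- 12
  Match 5 -- 9
  Match 6 -- 10
  No augmenting path remains.

Step 3: Verify this is maximum:
  Matching size 6 = min(|L|, |R|) = min(6, 7), which is an upper bound, so this matching is maximum.

Maximum matching: {(1,13), (2,8), (3,7), (4,12), (5,9), (6,10)}
Size: 6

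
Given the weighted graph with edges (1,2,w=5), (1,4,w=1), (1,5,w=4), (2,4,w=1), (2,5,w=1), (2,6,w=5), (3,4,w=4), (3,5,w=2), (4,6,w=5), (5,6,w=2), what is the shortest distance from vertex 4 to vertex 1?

Step 1: Build adjacency list with weights:
  1: 2(w=5), 4(w=1), 5(w=4)
  2: 1(w=5), 4(w=1), 5(w=1), 6(w=5)
  3: 4(w=4), 5(w=2)
  4: 1(w=1), 2(w=1), 3(w=4), 6(w=5)
  5: 1(w=4), 2(w=1), 3(w=2), 6(w=2)
  6: 2(w=5), 4(w=5), 5(w=2)

Step 2: Apply Dijkstra's algorithm from vertex 4:
  Visit vertex 4 (distance=0)
    Update dist[1] = 1
    Update dist[2] = 1
    Update dist[3] = 4
    Update dist[6] = 5
  Visit vertex 1 (distance=1)
    Update dist[5] = 5

Step 3: Shortest path: 4 -> 1
Total weight: 1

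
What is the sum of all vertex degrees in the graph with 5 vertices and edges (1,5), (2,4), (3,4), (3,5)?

Step 1: Count edges incident to each vertex:
  deg(1) = 1 (neighbors: 5)
  deg(2) = 1 (neighbors: 4)
  deg(3) = 2 (neighbors: 4, 5)
  deg(4) = 2 (neighbors: 2, 3)
  deg(5) = 2 (neighbors: 1, 3)

Step 2: Sum all degrees:
  1 + 1 + 2 + 2 + 2 = 8

Verification: sum of degrees = 2 * |E| = 2 * 4 = 8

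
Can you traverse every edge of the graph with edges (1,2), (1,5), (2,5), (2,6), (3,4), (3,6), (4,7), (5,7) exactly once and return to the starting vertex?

Step 1: Find the degree of each vertex:
  deg(1) = 2
  deg(2) = 3
  deg(3) = 2
  deg(4) = 2
  deg(5) = 3
  deg(6) = 2
  deg(7) = 2

Step 2: Count vertices with odd degree:
  Odd-degree vertices: 2, 5 (2 total)

Step 3: Apply Euler's theorem:
  - Eulerian circuit exists iff graph is connected and all vertices have even degree
  - Eulerian path exists iff graph is connected and has 0 or 2 odd-degree vertices

Graph is connected with exactly 2 odd-degree vertices (2, 5).
Eulerian path exists (starting and ending at the odd-degree vertices), but no Eulerian circuit.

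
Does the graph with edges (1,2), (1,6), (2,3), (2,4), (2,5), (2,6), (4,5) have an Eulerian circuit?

Step 1: Find the degree of each vertex:
  deg(1) = 2
  deg(2) = 5
  deg(3) = 1
  deg(4) = 2
  deg(5) = 2
  deg(6) = 2

Step 2: Count vertices with odd degree:
  Odd-degree vertices: 2, 3 (2 total)

Step 3: Apply Euler's theorem:
  - Eulerian circuit exists iff graph is connected and all vertices have even degree
  - Eulerian path exists iff graph is connected and has 0 or 2 odd-degree vertices

Graph is connected with exactly 2 odd-degree vertices (2, 3).
Eulerian path exists (starting and ending at the odd-degree vertices), but no Eulerian circuit.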